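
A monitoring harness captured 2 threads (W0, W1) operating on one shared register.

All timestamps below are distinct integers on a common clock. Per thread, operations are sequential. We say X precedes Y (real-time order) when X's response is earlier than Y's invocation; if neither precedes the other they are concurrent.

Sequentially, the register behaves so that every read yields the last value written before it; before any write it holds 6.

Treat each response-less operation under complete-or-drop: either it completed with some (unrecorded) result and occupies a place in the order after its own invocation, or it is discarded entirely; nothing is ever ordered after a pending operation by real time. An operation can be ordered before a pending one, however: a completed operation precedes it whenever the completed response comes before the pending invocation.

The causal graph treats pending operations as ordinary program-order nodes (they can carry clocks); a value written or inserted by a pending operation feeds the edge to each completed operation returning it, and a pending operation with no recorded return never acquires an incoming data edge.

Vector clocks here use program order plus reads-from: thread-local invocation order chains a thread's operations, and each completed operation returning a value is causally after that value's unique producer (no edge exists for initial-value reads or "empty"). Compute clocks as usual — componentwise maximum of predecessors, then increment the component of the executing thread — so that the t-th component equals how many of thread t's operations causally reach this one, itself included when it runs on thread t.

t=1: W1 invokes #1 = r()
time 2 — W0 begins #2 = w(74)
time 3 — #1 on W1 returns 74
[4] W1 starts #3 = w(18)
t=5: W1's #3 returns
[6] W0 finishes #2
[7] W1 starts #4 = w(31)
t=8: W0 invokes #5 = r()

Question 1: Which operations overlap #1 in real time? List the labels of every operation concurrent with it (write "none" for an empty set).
Answer: #2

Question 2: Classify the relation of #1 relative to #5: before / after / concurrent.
Answer: before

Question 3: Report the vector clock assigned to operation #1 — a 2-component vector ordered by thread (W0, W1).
Answer: (1, 1)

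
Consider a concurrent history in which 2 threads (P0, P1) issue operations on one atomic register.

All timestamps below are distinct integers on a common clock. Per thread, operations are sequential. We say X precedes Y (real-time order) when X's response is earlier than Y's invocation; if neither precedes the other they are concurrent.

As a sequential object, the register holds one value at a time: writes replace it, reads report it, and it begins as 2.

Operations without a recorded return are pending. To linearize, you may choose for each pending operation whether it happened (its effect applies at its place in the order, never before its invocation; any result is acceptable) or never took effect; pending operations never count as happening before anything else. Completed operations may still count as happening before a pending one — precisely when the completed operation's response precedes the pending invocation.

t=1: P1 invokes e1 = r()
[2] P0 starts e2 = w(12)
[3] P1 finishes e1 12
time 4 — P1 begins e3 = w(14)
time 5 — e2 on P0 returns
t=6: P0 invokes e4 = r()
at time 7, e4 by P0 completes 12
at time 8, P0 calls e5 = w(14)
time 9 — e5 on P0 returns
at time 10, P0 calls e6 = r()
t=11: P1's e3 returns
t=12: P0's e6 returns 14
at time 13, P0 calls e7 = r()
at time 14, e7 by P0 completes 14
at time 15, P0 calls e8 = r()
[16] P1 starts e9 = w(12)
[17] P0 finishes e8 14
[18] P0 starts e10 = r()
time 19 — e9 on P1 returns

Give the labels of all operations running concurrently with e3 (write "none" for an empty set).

e3 spans [4,11]: anything still running between times 4 and 11 counts as concurrent
e1 [1,3]: before
e2 [2,5]: concurrent
e4 [6,7]: concurrent
e5 [8,9]: concurrent
e6 [10,12]: concurrent
e7 [13,14]: after
e8 [15,17]: after
e9 [16,19]: after
e10 [18,…): after

e2, e4, e5, e6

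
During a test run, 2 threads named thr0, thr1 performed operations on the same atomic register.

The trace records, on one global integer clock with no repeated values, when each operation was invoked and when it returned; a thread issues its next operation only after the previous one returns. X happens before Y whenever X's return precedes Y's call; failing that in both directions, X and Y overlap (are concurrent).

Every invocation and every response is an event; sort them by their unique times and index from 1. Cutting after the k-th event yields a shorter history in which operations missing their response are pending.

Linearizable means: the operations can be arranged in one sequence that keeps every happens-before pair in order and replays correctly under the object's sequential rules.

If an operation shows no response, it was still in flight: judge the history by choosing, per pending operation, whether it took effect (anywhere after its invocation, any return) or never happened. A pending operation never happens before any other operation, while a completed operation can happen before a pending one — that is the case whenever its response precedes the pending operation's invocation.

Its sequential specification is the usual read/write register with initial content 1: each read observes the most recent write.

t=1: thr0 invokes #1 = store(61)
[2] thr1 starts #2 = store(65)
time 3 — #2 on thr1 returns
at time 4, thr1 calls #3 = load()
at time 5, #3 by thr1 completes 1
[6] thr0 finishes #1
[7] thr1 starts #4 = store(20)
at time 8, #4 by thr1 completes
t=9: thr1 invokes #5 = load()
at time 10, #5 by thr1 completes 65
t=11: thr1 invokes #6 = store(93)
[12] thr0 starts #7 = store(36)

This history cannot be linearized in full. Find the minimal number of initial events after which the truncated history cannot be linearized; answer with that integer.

5

events 1..4 are linearizable, e.g. via #1, #2:
1. #1 store(61) (pending, included), leaving value 61
2. #2 store(65), leaving value 65
at event 5 (#3's time-5 response) nothing linearizes any more
no completion choice of the 1 pending operation (#1) rescues it — every subset was tried
for example #2, #3 (pending dropped) fails at step 2: #3 load() → 1 is not legal there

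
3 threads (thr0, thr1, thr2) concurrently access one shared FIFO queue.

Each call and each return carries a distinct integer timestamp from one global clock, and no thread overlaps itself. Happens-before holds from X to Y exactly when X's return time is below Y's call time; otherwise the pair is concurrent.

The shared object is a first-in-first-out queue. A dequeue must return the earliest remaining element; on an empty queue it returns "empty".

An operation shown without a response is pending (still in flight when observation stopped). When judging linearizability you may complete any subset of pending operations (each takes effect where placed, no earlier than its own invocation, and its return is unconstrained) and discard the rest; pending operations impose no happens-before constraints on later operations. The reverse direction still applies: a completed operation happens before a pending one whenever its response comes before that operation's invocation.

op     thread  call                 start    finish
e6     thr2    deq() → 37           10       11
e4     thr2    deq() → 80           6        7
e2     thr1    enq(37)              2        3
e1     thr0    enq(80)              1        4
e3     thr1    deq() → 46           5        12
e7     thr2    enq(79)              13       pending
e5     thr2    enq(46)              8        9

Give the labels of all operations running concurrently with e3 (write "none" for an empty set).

e4, e5, e6

concurrent with e3 ([5,12]): every op whose interval crosses 5..12
e1 [1,4]: before
e2 [2,3]: before
e4 [6,7]: concurrent
e5 [8,9]: concurrent
e6 [10,11]: concurrent
e7 [13,…): after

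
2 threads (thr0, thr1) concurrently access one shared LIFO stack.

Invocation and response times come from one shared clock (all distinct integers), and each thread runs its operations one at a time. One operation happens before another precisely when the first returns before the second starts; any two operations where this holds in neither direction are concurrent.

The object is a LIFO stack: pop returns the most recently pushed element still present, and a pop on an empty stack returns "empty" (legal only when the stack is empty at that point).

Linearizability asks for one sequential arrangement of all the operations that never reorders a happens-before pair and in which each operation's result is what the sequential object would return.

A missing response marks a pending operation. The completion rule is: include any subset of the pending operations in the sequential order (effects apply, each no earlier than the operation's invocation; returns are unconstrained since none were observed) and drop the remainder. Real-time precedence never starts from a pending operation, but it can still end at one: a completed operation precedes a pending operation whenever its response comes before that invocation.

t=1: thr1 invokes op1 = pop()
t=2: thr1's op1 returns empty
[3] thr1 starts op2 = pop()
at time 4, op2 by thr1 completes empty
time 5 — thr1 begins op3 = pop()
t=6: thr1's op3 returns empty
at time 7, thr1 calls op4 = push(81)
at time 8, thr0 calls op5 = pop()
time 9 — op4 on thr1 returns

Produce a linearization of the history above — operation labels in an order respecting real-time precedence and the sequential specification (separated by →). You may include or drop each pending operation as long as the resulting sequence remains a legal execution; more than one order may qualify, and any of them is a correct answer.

op1 → op2 → op3 → op4

1. op1 pop() → empty, leaving stack <>
2. op2 pop() → empty, leaving stack <>
3. op3 pop() → empty, leaving stack <>
4. op4 push(81), leaving stack <81>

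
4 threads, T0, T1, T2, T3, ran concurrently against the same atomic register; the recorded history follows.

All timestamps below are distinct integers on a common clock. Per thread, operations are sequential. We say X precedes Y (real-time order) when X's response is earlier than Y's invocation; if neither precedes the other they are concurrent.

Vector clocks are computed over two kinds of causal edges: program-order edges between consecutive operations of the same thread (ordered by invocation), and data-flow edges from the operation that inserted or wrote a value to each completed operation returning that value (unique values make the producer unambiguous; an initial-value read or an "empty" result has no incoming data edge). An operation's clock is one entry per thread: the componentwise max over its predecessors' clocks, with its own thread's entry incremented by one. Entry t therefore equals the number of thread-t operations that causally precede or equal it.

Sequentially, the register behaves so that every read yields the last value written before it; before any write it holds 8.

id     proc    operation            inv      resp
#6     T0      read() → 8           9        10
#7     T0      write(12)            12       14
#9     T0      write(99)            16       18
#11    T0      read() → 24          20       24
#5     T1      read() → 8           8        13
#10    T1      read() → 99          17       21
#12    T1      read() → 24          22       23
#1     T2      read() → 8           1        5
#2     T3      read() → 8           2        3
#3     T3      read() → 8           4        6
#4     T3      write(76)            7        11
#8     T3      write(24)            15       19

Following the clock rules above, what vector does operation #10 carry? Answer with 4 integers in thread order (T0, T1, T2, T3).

invoked at 2, #2 has no predecessors; its own T3 bump gives (0, 0, 0, 1)
invoked at 1, #1 has no predecessors; its own T2 bump gives (0, 0, 1, 0)
invoked at 8, #5 has no predecessors; its own T1 bump gives (0, 1, 0, 0)
invoked at 9, #6 has no predecessors; its own T0 bump gives (1, 0, 0, 0)
#3 (invocation 4): componentwise max over VC(#2)=(0, 0, 0, 1), +1 at T3, giving (0, 0, 0, 2)
#7 (invocation 12): componentwise max over VC(#6)=(1, 0, 0, 0), +1 at T0, giving (2, 0, 0, 0)
#4 (invocation 7): componentwise max over VC(#3)=(0, 0, 0, 2), +1 at T3, giving (0, 0, 0, 3)
#9 (invocation 16): componentwise max over VC(#7)=(2, 0, 0, 0), +1 at T0, giving (3, 0, 0, 0)
#8 (invocation 15): componentwise max over VC(#4)=(0, 0, 0, 3), +1 at T3, giving (0, 0, 0, 4)
#10 (invocation 17): componentwise max over VC(#5)=(0, 1, 0, 0), VC(#9)=(3, 0, 0, 0), +1 at T1, giving (3, 2, 0, 0)
#11 (invocation 20): componentwise max over VC(#8)=(0, 0, 0, 4), VC(#9)=(3, 0, 0, 0), +1 at T0, giving (4, 0, 0, 4)
#12 (invocation 22): componentwise max over VC(#8)=(0, 0, 0, 4), VC(#10)=(3, 2, 0, 0), +1 at T1, giving (3, 3, 0, 4)
target: VC(#10) = (3, 2, 0, 0)

(3, 2, 0, 0)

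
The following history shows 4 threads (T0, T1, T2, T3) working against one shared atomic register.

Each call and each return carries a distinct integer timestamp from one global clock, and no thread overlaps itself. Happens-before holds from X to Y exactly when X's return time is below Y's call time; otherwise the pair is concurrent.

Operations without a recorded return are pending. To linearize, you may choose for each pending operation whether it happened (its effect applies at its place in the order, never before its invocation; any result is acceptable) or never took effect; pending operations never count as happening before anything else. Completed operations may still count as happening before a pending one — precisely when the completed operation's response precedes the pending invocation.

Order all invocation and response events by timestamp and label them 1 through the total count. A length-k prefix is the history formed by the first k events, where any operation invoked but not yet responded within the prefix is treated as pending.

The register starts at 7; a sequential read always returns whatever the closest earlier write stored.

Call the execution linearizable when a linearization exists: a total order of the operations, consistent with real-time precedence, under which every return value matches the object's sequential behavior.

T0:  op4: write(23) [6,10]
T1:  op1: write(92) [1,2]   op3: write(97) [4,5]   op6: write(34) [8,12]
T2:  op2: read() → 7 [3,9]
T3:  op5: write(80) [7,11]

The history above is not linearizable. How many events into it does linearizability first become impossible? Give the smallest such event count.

one valid order for events 1..8 is op1, op2, op3:
after step 1 (op1 write(92)): value 92
after step 2 (op2 read() (pending, included)): value 92
after step 3 (op3 write(97)): value 97
include event 9 — op2 responding at 9 — and every candidate order breaks
every completion of the 3 pending operations (op4, op5, op6) was checked; none linearizes
for example op1, op2, op3 (pending dropped) fails at step 2: op2 read() → 7 is not legal there
for example op1, op3, op2 (pending dropped) fails at step 3: op2 read() → 7 is not legal there

9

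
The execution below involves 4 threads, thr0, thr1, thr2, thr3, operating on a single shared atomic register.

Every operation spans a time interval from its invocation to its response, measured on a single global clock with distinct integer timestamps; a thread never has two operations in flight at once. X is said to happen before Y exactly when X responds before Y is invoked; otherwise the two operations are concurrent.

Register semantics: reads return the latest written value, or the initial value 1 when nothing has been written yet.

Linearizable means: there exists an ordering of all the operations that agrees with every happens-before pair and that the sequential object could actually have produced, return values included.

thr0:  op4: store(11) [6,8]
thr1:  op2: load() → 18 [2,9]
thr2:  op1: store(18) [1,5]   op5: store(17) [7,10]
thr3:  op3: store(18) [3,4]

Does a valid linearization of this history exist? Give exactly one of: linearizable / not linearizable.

linearizable

a witness: op1, op2, op3, op4, op5
1. op1 store(18), leaving value 18
2. op2 load() → 18, leaving value 18
3. op3 store(18), leaving value 18
4. op4 store(11), leaving value 11
5. op5 store(17), leaving value 17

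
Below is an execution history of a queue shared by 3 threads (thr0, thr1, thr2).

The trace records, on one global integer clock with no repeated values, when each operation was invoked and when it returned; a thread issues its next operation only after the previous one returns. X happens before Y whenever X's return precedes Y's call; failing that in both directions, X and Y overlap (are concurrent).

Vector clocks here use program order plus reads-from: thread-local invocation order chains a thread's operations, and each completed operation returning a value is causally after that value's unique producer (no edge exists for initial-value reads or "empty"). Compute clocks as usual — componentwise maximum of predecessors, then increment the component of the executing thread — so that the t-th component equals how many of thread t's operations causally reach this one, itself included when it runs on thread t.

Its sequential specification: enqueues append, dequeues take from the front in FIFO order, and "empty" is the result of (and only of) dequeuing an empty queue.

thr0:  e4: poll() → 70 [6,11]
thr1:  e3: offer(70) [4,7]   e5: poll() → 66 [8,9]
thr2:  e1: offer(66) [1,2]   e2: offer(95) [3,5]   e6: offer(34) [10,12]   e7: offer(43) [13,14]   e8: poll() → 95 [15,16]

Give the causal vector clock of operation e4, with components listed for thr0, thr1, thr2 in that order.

invoked at 1, e1 has no predecessors; its own thr2 bump gives (0, 0, 1)
invoked at 4, e3 has no predecessors; its own thr1 bump gives (0, 1, 0)
merge at e2 (invoked 3): VC(e1)=(0, 0, 1), own-thread bump on thr2 → (0, 0, 2)
merge at e4 (invoked 6): VC(e3)=(0, 1, 0), own-thread bump on thr0 → (1, 1, 0)
merge at e6 (invoked 10): VC(e2)=(0, 0, 2), own-thread bump on thr2 → (0, 0, 3)
merge at e5 (invoked 8): VC(e1)=(0, 0, 1), VC(e3)=(0, 1, 0), own-thread bump on thr1 → (0, 2, 1)
merge at e7 (invoked 13): VC(e6)=(0, 0, 3), own-thread bump on thr2 → (0, 0, 4)
merge at e8 (invoked 15): VC(e2)=(0, 0, 2), VC(e7)=(0, 0, 4), own-thread bump on thr2 → (0, 0, 5)
target: VC(e4) = (1, 1, 0)

(1, 1, 0)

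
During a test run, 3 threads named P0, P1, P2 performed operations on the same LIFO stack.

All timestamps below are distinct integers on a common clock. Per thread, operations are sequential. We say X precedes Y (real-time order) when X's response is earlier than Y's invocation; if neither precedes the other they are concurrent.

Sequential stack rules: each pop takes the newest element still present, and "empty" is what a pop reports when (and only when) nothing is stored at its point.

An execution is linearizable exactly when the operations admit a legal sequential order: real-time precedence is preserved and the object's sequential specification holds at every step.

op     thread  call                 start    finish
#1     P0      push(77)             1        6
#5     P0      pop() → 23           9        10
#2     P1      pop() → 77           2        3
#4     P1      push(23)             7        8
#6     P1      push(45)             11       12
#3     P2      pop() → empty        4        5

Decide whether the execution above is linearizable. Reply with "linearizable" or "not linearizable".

linearizable

a witness: #1, #2, #3, #4, #5, #6
1. #1 push(77), leaving stack <77>
2. #2 pop() → 77, leaving stack <>
3. #3 pop() → empty, leaving stack <>
4. #4 push(23), leaving stack <23>
5. #5 pop() → 23, leaving stack <>
6. #6 push(45), leaving stack <45>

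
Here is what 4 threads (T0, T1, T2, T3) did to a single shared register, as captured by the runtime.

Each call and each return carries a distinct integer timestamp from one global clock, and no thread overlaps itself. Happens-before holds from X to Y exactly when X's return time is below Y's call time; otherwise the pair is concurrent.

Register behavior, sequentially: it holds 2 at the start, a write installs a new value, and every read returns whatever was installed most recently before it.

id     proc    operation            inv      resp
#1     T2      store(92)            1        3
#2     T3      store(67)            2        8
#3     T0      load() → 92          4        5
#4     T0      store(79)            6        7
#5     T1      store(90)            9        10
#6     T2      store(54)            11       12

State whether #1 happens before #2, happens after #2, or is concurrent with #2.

concurrent

#1 spans [1,3], #2 spans [2,8]
the intervals overlap in both directions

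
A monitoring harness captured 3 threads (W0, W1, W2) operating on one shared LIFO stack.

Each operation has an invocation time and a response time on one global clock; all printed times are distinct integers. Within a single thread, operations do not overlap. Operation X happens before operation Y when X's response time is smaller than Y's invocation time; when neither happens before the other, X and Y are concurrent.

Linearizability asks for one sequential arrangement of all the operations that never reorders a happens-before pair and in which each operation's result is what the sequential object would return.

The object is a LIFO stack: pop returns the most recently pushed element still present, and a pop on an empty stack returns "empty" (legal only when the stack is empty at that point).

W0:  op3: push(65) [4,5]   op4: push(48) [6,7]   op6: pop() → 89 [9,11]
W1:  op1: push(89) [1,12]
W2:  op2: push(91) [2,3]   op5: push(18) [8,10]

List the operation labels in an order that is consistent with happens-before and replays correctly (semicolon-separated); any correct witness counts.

after step 1 (op2 push(91)): stack <91>
after step 2 (op3 push(65)): stack <91,65>
after step 3 (op4 push(48)): stack <91,65,48>
after step 4 (op1 push(89)): stack <91,65,48,89>
after step 5 (op6 pop() → 89): stack <91,65,48>
after step 6 (op5 push(18)): stack <91,65,48,18>

op2; op3; op4; op1; op6; op5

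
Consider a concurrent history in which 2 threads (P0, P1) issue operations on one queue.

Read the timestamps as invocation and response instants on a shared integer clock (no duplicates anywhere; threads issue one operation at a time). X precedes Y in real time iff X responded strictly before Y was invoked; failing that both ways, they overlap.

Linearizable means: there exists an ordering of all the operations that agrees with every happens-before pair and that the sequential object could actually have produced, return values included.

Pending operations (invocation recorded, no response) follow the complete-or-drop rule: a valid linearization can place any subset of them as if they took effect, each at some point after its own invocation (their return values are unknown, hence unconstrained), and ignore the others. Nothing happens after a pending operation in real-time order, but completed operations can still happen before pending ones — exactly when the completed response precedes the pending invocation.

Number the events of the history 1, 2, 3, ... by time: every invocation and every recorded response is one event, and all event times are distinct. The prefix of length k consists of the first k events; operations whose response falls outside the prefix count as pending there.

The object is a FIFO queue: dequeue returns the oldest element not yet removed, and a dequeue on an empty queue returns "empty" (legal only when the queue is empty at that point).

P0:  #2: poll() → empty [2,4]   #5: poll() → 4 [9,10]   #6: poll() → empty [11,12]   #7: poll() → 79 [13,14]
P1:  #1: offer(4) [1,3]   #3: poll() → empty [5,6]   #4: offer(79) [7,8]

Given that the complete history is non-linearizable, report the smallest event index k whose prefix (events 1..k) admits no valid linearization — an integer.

6

events 1..5 are still linearizable — one witness is #2, #1:
step 1: #2 poll() → empty — queue <>
step 2: #1 offer(4) — queue <4>
event 6 — #3's response, time 6 — after it, nothing linearizes
sample order #1, #2, #3 stalls at step 2 — #2 poll() → empty has no legal effect
sample order #2, #1, #3 stalls at step 3 — #3 poll() → empty has no legal effect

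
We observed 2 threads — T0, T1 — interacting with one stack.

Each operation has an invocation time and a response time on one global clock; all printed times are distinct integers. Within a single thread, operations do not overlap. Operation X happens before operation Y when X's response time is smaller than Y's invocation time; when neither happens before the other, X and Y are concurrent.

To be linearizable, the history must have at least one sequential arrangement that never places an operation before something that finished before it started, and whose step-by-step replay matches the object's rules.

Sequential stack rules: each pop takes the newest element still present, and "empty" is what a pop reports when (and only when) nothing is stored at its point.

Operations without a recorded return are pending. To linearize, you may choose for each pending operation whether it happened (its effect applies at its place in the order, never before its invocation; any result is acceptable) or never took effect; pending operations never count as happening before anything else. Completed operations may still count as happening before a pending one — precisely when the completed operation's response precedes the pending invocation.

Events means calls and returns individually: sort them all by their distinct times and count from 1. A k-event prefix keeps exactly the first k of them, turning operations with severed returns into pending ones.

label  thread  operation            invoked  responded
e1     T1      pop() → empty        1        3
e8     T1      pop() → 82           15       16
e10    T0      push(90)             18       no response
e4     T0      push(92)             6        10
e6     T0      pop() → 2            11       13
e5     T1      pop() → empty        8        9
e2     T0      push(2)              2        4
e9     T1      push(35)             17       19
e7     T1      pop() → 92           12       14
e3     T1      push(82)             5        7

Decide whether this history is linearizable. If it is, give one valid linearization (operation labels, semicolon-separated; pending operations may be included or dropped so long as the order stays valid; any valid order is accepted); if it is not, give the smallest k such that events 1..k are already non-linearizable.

events 1..8 are fine; event 9 — the response of e5 at time 9 — makes the prefix non-linearizable
no legal order exists: 2 real-time-consistent candidates over 4 completed stack operations, all rejected
every completion of the 1 pending operation (e4) was checked; none linearizes
e.g. e1, e2, e3, e5 (pending dropped): illegal at step 4, since e5 pop() → empty cannot apply there
e.g. e2, e1, e3, e5 (pending dropped): illegal at step 2, since e1 pop() → empty cannot apply there

not linearizable — minimal violating prefix: 9 events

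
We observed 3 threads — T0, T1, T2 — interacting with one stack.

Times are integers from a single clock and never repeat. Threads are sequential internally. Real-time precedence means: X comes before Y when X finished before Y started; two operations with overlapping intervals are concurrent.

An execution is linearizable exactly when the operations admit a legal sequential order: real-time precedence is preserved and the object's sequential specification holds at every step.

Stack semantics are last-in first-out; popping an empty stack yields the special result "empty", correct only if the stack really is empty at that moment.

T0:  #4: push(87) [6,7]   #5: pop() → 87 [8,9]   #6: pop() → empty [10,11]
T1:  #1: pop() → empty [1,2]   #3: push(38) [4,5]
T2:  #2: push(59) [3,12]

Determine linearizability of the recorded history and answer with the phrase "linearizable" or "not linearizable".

not linearizable

events 1..10 are fine; event 11 — the response of #6 at time 11 — makes the prefix non-linearizable
a single order respects real time; the 5 completed stack operations fail replay along it
every completion of the 1 pending operation (#2) was checked; none linearizes
one such order, #1, #3, #4, #5, #6 (pending dropped), breaks at step 5 where #6 pop() → empty is illegal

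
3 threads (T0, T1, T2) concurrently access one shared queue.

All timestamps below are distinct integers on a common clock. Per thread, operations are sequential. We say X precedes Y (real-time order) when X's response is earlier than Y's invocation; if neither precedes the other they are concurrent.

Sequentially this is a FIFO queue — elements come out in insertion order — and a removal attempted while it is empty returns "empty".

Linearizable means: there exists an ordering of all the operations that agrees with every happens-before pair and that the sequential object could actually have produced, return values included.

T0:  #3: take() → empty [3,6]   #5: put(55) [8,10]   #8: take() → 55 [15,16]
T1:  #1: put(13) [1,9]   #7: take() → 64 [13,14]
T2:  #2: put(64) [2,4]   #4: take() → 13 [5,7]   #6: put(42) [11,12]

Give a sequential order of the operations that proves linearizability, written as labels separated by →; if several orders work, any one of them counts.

step 1: #3 take() → empty — queue <>
step 2: #1 put(13) — queue <13>
step 3: #2 put(64) — queue <13,64>
step 4: #4 take() → 13 — queue <64>
step 5: #5 put(55) — queue <64,55>
step 6: #6 put(42) — queue <64,55,42>
step 7: #7 take() → 64 — queue <55,42>
step 8: #8 take() → 55 — queue <42>

#3 → #1 → #2 → #4 → #5 → #6 → #7 → #8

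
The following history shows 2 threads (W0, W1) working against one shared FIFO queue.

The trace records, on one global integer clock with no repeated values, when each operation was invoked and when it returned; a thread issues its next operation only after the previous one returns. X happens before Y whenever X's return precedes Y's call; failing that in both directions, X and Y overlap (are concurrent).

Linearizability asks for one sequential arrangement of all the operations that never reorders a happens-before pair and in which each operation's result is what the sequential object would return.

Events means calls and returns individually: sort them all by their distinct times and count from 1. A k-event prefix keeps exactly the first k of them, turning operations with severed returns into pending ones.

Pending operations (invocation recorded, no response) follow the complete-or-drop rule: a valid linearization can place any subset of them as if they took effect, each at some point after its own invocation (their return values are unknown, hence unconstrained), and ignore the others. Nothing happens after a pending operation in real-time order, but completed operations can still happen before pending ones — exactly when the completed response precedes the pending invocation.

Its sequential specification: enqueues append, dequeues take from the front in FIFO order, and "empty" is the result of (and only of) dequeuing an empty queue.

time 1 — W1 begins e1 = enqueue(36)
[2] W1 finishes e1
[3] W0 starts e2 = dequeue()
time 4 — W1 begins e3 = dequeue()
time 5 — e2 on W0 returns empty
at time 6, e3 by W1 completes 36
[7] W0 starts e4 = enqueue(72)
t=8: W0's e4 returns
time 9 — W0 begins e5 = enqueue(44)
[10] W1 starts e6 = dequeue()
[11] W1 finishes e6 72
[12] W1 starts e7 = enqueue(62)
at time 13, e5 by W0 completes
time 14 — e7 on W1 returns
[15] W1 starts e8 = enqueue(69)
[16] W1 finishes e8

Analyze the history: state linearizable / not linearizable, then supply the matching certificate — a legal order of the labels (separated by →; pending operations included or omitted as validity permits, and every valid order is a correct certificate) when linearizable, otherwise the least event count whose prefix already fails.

linearizable — witness: e1 → e3 → e2 → e4 → e5 → e6 → e7 → e8

after step 1 (e1 enqueue(36)): queue <36>
after step 2 (e3 dequeue() → 36): queue <>
after step 3 (e2 dequeue() → empty): queue <>
after step 4 (e4 enqueue(72)): queue <72>
after step 5 (e5 enqueue(44)): queue <72,44>
after step 6 (e6 dequeue() → 72): queue <44>
after step 7 (e7 enqueue(62)): queue <44,62>
after step 8 (e8 enqueue(69)): queue <44,62,69>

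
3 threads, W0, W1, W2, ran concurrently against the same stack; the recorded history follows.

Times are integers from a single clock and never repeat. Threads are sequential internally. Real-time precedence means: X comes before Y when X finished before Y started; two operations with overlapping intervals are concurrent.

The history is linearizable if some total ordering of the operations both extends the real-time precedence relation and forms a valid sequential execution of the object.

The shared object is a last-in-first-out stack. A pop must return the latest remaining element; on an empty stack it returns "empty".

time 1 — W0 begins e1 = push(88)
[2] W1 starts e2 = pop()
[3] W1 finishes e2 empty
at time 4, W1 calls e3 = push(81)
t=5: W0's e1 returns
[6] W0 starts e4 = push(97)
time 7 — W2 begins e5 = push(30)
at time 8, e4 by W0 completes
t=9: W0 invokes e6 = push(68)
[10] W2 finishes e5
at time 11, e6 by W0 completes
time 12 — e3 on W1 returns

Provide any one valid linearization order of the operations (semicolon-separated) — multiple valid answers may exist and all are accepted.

e2; e1; e3; e4; e5; e6

after step 1 (e2 pop() → empty): stack <>
after step 2 (e1 push(88)): stack <88>
after step 3 (e3 push(81)): stack <88,81>
after step 4 (e4 push(97)): stack <88,81,97>
after step 5 (e5 push(30)): stack <88,81,97,30>
after step 6 (e6 push(68)): stack <88,81,97,30,68>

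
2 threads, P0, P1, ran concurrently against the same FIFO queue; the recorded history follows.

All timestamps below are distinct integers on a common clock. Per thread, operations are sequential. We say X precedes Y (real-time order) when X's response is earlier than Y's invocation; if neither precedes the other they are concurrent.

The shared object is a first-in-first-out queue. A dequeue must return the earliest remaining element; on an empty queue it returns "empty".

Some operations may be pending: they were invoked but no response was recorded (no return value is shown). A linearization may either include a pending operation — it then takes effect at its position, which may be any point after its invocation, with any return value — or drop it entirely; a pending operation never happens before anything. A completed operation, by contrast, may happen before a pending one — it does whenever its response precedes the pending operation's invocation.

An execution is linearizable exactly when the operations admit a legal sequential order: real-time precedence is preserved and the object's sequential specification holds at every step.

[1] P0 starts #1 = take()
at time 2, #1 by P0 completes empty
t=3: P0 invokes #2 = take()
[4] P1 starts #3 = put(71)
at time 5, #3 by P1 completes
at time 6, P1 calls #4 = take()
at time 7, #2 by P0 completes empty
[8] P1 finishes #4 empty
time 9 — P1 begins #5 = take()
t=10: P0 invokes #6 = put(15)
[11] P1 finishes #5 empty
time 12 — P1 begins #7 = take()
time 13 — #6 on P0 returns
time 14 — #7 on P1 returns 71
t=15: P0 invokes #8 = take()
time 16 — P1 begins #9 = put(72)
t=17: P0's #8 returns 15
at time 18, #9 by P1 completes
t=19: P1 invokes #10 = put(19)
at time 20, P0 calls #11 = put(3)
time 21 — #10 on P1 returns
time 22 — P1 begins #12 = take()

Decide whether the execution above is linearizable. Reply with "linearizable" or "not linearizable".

the violation lands at event 8, #4's response at time 8: events 1..7 linearize, events 1..8 do not
4 completed operations, 3 real-time-consistent orders — every FIFO queue replay fails
one such order, #1, #2, #3, #4, breaks at step 4 where #4 take() → empty is illegal
one such order, #1, #3, #2, #4, breaks at step 3 where #2 take() → empty is illegal

not linearizable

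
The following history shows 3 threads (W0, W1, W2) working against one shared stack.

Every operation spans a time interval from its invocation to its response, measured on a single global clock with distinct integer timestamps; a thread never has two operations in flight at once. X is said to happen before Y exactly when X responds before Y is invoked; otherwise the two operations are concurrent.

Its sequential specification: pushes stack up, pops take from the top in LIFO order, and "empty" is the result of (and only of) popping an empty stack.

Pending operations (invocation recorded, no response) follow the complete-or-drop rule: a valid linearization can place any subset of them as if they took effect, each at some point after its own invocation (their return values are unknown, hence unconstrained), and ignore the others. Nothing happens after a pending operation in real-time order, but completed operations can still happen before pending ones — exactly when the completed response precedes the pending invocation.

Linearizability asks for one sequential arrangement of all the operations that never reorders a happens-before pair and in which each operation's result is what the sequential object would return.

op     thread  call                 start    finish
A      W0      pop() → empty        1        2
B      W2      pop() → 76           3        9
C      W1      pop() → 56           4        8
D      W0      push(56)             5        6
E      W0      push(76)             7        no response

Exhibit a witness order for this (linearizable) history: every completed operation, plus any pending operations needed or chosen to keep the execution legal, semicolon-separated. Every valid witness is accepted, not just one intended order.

after step 1 (A pop() → empty): stack <>
after step 2 (D push(56)): stack <56>
after step 3 (C pop() → 56): stack <>
after step 4 (E push(76) (pending, included)): stack <76>
after step 5 (B pop() → 76): stack <>

A; D; C; E; B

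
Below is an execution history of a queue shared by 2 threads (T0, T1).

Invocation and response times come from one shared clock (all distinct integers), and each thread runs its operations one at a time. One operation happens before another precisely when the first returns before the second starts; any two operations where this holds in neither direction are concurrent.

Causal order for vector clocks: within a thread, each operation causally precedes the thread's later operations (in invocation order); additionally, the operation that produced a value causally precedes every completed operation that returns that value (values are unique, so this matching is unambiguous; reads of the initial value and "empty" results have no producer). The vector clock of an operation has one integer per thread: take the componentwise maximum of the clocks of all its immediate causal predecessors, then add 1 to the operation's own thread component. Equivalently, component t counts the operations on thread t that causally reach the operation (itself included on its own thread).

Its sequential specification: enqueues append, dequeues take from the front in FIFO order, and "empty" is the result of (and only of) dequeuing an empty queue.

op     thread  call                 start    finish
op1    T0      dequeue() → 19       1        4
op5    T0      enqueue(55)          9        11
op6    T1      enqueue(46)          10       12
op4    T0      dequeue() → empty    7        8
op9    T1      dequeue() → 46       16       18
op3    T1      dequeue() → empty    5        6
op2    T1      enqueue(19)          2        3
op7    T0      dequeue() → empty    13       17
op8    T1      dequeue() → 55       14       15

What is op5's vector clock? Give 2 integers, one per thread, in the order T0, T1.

(3, 1)

invoked at 2, op2 has no predecessors; its own T1 bump gives (0, 1)
op3, invoked 5, takes VC(op2)=(0, 1) under max, adds 1 for T1 → (0, 2)
op1, invoked 1, takes VC(op2)=(0, 1) under max, adds 1 for T0 → (1, 1)
op6, invoked 10, takes VC(op3)=(0, 2) under max, adds 1 for T1 → (0, 3)
op4, invoked 7, takes VC(op1)=(1, 1) under max, adds 1 for T0 → (2, 1)
op5, invoked 9, takes VC(op4)=(2, 1) under max, adds 1 for T0 → (3, 1)
op7, invoked 13, takes VC(op5)=(3, 1) under max, adds 1 for T0 → (4, 1)
op8, invoked 14, takes VC(op5)=(3, 1), VC(op6)=(0, 3) under max, adds 1 for T1 → (3, 4)
op9, invoked 16, takes VC(op6)=(0, 3), VC(op8)=(3, 4) under max, adds 1 for T1 → (3, 5)
target: VC(op5) = (3, 1)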